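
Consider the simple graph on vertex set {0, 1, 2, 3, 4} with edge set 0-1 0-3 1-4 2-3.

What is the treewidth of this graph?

1

A width-1 tree decomposition is:
Bags: B1 = {2, 3}  B2 = {0, 3}  B3 = {0, 1}  B4 = {1, 4}
Tree: B1–B2, B2–B3, B3–B4
Each bag holds 2 vertices, so the decomposition has width 1, which upper-bounds the treewidth. Since G has at least one edge (e.g. 2–3), it is not an edgeless graph, so tw(G) ≥ 1. Combining the bounds, tw(G) = 1.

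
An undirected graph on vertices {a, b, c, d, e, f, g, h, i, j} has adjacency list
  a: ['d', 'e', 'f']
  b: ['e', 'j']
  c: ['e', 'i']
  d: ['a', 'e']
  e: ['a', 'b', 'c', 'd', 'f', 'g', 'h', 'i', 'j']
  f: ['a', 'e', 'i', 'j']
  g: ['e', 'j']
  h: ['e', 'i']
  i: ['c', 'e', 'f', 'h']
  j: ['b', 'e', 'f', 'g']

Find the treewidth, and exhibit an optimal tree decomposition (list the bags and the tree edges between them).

Every bag has size at most 3, so the width is 3 − 1 = 2 and tw(G) ≤ 2. For the lower bound, the 3 vertices {a, d, e} are pairwise adjacent, and any tree decomposition puts a clique entirely inside one bag — forcing width ≥ 2. Hence tw(G) = 2 exactly.

Treewidth 2.
One such decomposition:
Bags: B1 = {c, e, i}  B2 = {e, f, i}  B3 = {a, e, f}  B4 = {a, d, e}  B5 = {e, f, j}  B6 = {b, e, j}  B7 = {e, g, j}  B8 = {e, h, i}
Tree: B1–B2, B2–B3, B3–B4, B2–B5, B5–B6, B6–B7, B2–B8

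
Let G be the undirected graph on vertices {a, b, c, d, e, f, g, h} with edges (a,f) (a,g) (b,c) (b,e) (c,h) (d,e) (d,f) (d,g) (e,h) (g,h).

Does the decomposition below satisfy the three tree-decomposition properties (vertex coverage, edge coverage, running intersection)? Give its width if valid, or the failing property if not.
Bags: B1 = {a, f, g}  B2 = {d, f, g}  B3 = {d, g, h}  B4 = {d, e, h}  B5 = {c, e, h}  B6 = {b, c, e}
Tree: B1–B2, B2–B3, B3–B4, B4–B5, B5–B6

Checking the three conditions: (i) the bags cover all of {a, b, c, d, e, f, g, h}; (ii) for each edge, some bag contains both endpoints; (iii) the bags containing any fixed vertex form a subtree. All hold, so the decomposition is valid with width 3 − 1 = 2.

Yes; width 2.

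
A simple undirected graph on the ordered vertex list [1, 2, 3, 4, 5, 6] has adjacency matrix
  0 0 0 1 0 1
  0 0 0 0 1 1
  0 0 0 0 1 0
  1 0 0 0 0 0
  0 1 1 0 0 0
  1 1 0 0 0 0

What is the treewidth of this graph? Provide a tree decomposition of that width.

Every bag has size at most 2, so the width is 2 − 1 = 1 and tw(G) ≤ 1. G has an edge, so its treewidth is at least 1. Combining the bounds, tw(G) = 1.

Treewidth 1.
One optimal decomposition is:
Bags: B1 = {1, 4}  B2 = {1, 6}  B3 = {2, 6}  B4 = {2, 5}  B5 = {3, 5}
Tree: B1–B2, B2–B3, B3–B4, B4–B5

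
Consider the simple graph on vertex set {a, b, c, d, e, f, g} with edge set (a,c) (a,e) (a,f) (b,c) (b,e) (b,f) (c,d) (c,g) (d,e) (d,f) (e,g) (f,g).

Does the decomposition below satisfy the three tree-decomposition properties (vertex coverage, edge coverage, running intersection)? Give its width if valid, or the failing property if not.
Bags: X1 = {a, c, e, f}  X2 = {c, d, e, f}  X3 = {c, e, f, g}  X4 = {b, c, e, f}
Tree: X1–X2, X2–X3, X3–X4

Yes; width 3.

Checking the three conditions: (i) the bags cover all of {a, b, c, d, e, f, g}; (ii) for each edge, some bag contains both endpoints; (iii) the bags containing any fixed vertex form a subtree. All hold, so the decomposition is valid with width 4 − 1 = 3.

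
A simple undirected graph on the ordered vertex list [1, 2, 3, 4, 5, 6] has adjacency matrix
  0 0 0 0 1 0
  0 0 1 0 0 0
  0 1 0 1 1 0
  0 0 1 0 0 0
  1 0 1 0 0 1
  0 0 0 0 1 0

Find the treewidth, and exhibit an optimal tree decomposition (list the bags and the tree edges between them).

Treewidth 1.
Bags: B1 = {3, 5}  B2 = {2, 3}  B3 = {1, 5}  B4 = {5, 6}  B5 = {3, 4}
Tree: B1–B2, B1–B3, B3–B4, B1–B5

Each bag holds 2 vertices, so the decomposition has width 1, which upper-bounds the treewidth. Any graph with an edge has treewidth ≥ 1, and G has the edge 5–3. Combining the bounds, tw(G) = 1.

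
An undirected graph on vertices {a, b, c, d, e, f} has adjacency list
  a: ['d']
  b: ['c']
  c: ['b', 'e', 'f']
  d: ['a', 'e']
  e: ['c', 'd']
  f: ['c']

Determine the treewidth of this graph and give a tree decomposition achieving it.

Treewidth 1.
Bags: B1 = {d, e}  B2 = {c, e}  B3 = {b, c}  B4 = {c, f}  B5 = {a, d}
Tree: B1–B2, B2–B3, B3–B4, B1–B5

Each bag holds 2 vertices, so the decomposition has width 1, which upper-bounds the treewidth. G has an edge, so its treewidth is at least 1. The upper and lower bounds meet at 1, so that is the treewidth.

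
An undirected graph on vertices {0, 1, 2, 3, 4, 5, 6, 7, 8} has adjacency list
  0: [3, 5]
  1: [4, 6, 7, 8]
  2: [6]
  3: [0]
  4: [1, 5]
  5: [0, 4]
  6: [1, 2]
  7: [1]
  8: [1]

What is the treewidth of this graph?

1

A width-1 tree decomposition is:
Bags: B1 = {0, 5}  B2 = {4, 5}  B3 = {1, 4}  B4 = {0, 3}  B5 = {1, 7}  B6 = {1, 6}  B7 = {2, 6}  B8 = {1, 8}
Tree: B1–B2, B2–B3, B1–B4, B3–B5, B5–B6, B6–B7, B6–B8
Each bag holds 2 vertices, so the decomposition has width 1, which upper-bounds the treewidth. Any graph with an edge has treewidth ≥ 1, and G has the edge 0–5. The upper and lower bounds meet at 1, so that is the treewidth.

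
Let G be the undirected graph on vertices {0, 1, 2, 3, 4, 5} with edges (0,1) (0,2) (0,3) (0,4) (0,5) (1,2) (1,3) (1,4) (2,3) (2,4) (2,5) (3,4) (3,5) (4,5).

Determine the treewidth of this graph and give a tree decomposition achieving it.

Every bag has size at most 5, so the width is 5 − 1 = 4 and tw(G) ≤ 4. For the lower bound, the 5 vertices {0, 1, 2, 3, 4} are pairwise adjacent, and any tree decomposition puts a clique entirely inside one bag — forcing width ≥ 4. The upper and lower bounds meet at 4, so that is the treewidth.

Treewidth 4.
One optimal decomposition is:
Bags: B1 = {0, 1, 2, 3, 4}  B2 = {0, 2, 3, 4, 5}
Tree: B1–B2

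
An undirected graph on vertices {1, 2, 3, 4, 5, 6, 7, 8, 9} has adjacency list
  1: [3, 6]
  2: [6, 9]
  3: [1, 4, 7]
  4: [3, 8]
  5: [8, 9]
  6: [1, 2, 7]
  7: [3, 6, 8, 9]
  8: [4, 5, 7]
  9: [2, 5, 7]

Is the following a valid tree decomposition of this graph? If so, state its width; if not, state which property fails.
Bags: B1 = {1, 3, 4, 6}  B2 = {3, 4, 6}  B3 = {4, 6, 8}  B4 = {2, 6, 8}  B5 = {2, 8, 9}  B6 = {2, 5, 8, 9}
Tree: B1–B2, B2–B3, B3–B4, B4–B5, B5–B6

A tree decomposition must satisfy three properties: every vertex lies in some bag; for every edge, both endpoints lie together in some bag; and for every vertex, the bags containing it form a connected subtree. Here vertex 7 appears in no bag, so the decomposition is invalid.

No — vertex 7 appears in no bag.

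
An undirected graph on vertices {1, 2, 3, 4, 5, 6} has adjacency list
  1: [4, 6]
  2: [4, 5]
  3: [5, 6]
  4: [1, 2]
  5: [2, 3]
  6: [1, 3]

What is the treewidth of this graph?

A width-2 tree decomposition is:
Bags: B1 = {1, 3, 6}  B2 = {1, 3, 5}  B3 = {1, 2, 5}  B4 = {1, 2, 4}
Tree: B1–B2, B2–B3, B3–B4
Every bag has size at most 3, so the width is 3 − 1 = 2 and tw(G) ≤ 2. Since 1–6–3–5–2–4–1 is a cycle in G, G is not acyclic. Forests are exactly the graphs of treewidth ≤ 1, so tw(G) ≥ 2. Hence tw(G) = 2 exactly.

2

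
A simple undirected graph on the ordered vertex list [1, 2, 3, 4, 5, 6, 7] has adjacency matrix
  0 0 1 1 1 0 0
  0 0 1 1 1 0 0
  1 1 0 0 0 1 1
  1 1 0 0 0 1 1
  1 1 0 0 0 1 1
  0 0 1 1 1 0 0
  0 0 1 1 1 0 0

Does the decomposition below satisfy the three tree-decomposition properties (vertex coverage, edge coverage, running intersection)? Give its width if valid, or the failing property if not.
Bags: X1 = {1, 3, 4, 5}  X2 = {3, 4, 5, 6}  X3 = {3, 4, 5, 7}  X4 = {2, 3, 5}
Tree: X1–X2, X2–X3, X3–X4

A tree decomposition must satisfy three properties: every vertex lies in some bag; for every edge, both endpoints lie together in some bag; and for every vertex, the bags containing it form a connected subtree. Here edge (4,2) lies in no bag, so the decomposition is invalid.

No — edge (4,2) lies in no bag.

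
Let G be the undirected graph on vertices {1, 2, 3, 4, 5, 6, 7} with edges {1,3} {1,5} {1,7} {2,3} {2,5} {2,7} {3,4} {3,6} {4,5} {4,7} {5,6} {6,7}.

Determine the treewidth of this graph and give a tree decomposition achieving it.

The largest bag has 4 vertices, giving width 3; this decomposition certifies tw(G) ≤ 3. For the lower bound: the 4 vertex sets {4,5}, {1,3}, {7}, {6} are disjoint, each induces a connected subgraph, and every pair is joined by at least one edge of G. Contracting each set to a single vertex therefore yields K_{4} as a minor, and since treewidth is minor-monotone, tw(G) ≥ tw(K_{4}) = 3. Hence tw(G) = 3 exactly.

Treewidth 3.
One optimal decomposition is:
Bags: B1 = {3, 4, 5, 7}  B2 = {1, 3, 5, 7}  B3 = {3, 5, 6, 7}  B4 = {2, 3, 5, 7}
Tree: B1–B2, B2–B3, B3–B4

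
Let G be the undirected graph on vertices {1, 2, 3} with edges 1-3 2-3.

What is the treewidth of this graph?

1

A width-1 tree decomposition is:
Bags: B1 = {2, 3}  B2 = {1, 3}
Tree: B1–B2
The largest bag has 2 vertices, giving width 1; this decomposition certifies tw(G) ≤ 1. Any graph with an edge has treewidth ≥ 1, and G has the edge 2–3. Hence tw(G) = 1 exactly.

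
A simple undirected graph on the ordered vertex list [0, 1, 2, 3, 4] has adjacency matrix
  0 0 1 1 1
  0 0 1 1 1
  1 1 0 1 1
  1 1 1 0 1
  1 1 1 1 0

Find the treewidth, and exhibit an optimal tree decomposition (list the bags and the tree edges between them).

The largest bag has 4 vertices, giving width 3; this decomposition certifies tw(G) ≤ 3. On the other hand G contains the 4-clique {0, 2, 3, 4}. A clique must lie in a single bag of any decomposition, so no decomposition can have width below 3. Hence tw(G) = 3 exactly.

Treewidth 3.
Bags: B1 = {0, 2, 3, 4}  B2 = {1, 2, 3, 4}
Tree: B1–B2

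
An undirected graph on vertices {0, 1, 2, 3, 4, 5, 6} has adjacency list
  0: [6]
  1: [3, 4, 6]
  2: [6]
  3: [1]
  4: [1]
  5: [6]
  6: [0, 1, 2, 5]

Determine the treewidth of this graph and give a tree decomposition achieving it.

The largest bag has 2 vertices, giving width 1; this decomposition certifies tw(G) ≤ 1. Any graph with an edge has treewidth ≥ 1, and G has the edge 2–6. Combining the bounds, tw(G) = 1.

Treewidth 1.
Bags: B1 = {2, 6}  B2 = {1, 6}  B3 = {1, 4}  B4 = {0, 6}  B5 = {1, 3}  B6 = {5, 6}
Tree: B1–B2, B2–B3, B2–B4, B2–B5, B1–B6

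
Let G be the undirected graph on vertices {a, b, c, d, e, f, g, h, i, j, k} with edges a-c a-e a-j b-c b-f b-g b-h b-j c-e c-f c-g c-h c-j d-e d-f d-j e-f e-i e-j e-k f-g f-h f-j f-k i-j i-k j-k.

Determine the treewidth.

3

A width-3 tree decomposition is:
Bags: B1 = {e, f, j, k}  B2 = {c, e, f, j}  B3 = {b, c, f, j}  B4 = {e, i, j, k}  B5 = {b, c, f, h}  B6 = {d, e, f, j}  B7 = {b, c, f, g}  B8 = {a, c, e, j}
Tree: B1–B2, B2–B3, B1–B4, B3–B5, B2–B6, B3–B7, B2–B8
Every bag has size at most 4, so the width is 4 − 1 = 3 and tw(G) ≤ 3. Conversely, {a, c, e, j} is a clique of size 4, and the vertices of any clique must share a bag in every tree decomposition; so some bag has ≥ 4 vertices and tw(G) ≥ 3. The upper and lower bounds meet at 3, so that is the treewidth.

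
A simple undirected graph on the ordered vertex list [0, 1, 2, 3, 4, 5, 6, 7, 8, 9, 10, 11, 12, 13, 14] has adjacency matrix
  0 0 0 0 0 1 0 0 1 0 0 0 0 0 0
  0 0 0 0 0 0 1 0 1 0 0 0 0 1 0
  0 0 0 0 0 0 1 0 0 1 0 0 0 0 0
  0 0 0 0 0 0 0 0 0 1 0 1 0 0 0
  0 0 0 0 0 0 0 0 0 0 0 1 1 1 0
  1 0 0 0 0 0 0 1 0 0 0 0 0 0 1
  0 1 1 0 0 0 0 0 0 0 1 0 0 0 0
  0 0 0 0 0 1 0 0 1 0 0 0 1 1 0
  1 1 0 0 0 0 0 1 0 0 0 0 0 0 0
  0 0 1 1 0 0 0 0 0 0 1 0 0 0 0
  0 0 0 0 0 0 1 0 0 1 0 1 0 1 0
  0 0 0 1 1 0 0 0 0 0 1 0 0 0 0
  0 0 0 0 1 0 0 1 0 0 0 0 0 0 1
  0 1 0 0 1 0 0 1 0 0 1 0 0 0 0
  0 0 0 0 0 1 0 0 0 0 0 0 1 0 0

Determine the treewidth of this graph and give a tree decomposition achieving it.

Every bag has size at most 4, so the width is 4 − 1 = 3 and tw(G) ≤ 3. For the lower bound: the 4 vertex sets {2,3,9}, {11}, {10}, {1,4,6,13} are disjoint, each induces a connected subgraph, and every pair is joined by at least one edge of G. Contracting each set to a single vertex therefore yields K_{4} as a minor, and since treewidth is minor-monotone, tw(G) ≥ tw(K_{4}) = 3. Therefore the treewidth is 3.

Treewidth 3.
One optimal decomposition is:
Bags: B1 = {2, 3, 9, 11}  B2 = {2, 9, 10, 11}  B3 = {2, 6, 10, 11}  B4 = {4, 6, 10, 11}  B5 = {4, 6, 10, 13}  B6 = {1, 4, 6, 13}  B7 = {1, 4, 12, 13}  B8 = {1, 7, 12, 13}  B9 = {1, 7, 8, 12}  B10 = {7, 8, 12, 14}  B11 = {5, 7, 8, 14}  B12 = {0, 5, 8, 14}
Tree: B1–B2, B2–B3, B3–B4, B4–B5, B5–B6, B6–B7, B7–B8, B8–B9, B9–B10, B10–B11, B11–B12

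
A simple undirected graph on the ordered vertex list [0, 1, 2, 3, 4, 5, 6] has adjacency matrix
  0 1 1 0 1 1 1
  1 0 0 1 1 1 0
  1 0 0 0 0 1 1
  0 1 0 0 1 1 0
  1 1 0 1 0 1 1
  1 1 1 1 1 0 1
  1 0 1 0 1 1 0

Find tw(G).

3

A width-3 tree decomposition is:
Bags: B1 = {0, 4, 5, 6}  B2 = {0, 1, 4, 5}  B3 = {1, 3, 4, 5}  B4 = {0, 2, 5, 6}
Tree: B1–B2, B2–B3, B1–B4
Every bag has size at most 4, so the width is 4 − 1 = 3 and tw(G) ≤ 3. For the lower bound, the 4 vertices {0, 2, 5, 6} are pairwise adjacent, and any tree decomposition puts a clique entirely inside one bag — forcing width ≥ 3. Combining the bounds, tw(G) = 3.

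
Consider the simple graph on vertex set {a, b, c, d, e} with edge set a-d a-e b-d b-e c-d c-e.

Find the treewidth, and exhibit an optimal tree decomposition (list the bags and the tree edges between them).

Treewidth 2.
One such decomposition:
Bags: B1 = {a, d, e}  B2 = {c, d, e}  B3 = {b, d, e}
Tree: B1–B2, B2–B3

The largest bag has 3 vertices, giving width 2; this decomposition certifies tw(G) ≤ 2. Since e–a–d–c–e is a cycle in G, G is not acyclic. Forests are exactly the graphs of treewidth ≤ 1, so tw(G) ≥ 2. The upper and lower bounds meet at 2, so that is the treewidth.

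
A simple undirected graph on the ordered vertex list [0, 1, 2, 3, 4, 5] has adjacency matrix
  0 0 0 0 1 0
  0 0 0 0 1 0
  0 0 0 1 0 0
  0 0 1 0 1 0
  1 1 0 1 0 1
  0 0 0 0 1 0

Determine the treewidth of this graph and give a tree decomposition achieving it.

Treewidth 1.
One optimal decomposition is:
Bags: B1 = {0, 4}  B2 = {4, 5}  B3 = {3, 4}  B4 = {1, 4}  B5 = {2, 3}
Tree: B1–B2, B2–B3, B2–B4, B3–B5

The largest bag has 2 vertices, giving width 1; this decomposition certifies tw(G) ≤ 1. Any graph with an edge has treewidth ≥ 1, and G has the edge 4–0. Therefore the treewidth is 1.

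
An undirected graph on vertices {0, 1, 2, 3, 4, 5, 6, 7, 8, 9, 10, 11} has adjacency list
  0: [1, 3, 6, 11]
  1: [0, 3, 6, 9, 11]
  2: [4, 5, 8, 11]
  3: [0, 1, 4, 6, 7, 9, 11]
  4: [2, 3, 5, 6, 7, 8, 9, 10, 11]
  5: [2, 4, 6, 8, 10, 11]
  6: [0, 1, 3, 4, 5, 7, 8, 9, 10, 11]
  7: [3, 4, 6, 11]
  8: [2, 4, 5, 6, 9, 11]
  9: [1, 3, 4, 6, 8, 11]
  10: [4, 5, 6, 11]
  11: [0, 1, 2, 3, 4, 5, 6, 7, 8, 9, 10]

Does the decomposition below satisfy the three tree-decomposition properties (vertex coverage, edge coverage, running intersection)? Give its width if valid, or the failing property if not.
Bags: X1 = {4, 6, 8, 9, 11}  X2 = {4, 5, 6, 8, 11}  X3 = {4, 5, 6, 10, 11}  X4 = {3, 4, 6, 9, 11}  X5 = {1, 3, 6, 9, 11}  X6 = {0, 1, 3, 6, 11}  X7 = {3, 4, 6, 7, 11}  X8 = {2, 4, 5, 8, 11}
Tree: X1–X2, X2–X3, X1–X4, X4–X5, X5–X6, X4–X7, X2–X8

Yes; width 4.

Checking the three conditions: (i) the bags cover all of {0, 1, 2, 3, 4, 5, 6, 7, 8, 9, 10, 11}; (ii) for each edge, some bag contains both endpoints; (iii) the bags containing any fixed vertex form a subtree. All hold, so the decomposition is valid with width 5 − 1 = 4.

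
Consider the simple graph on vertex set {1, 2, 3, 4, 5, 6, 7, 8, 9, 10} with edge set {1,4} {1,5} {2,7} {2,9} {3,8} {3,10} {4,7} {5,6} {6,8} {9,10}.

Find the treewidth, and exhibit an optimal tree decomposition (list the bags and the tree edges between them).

Each bag holds 3 vertices, so the decomposition has width 2, which upper-bounds the treewidth. Since 10–3–8–6–5–1–4–7–2–9–10 is a cycle in G, G is not acyclic. Forests are exactly the graphs of treewidth ≤ 1, so tw(G) ≥ 2. Therefore the treewidth is 2.

Treewidth 2.
Bags: B1 = {3, 8, 10}  B2 = {6, 8, 10}  B3 = {5, 6, 10}  B4 = {1, 5, 10}  B5 = {1, 4, 10}  B6 = {4, 7, 10}  B7 = {2, 7, 10}  B8 = {2, 9, 10}
Tree: B1–B2, B2–B3, B3–B4, B4–B5, B5–B6, B6–B7, B7–B8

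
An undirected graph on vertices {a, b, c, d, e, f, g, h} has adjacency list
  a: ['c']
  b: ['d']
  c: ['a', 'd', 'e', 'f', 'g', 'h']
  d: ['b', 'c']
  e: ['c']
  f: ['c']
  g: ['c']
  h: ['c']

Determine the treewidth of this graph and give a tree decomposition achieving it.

Each bag holds 2 vertices, so the decomposition has width 1, which upper-bounds the treewidth. Any graph with an edge has treewidth ≥ 1, and G has the edge f–c. Combining the bounds, tw(G) = 1.

Treewidth 1.
Bags: B1 = {c, f}  B2 = {c, d}  B3 = {c, h}  B4 = {c, g}  B5 = {b, d}  B6 = {a, c}  B7 = {c, e}
Tree: B1–B2, B2–B3, B2–B4, B2–B5, B4–B6, B6–B7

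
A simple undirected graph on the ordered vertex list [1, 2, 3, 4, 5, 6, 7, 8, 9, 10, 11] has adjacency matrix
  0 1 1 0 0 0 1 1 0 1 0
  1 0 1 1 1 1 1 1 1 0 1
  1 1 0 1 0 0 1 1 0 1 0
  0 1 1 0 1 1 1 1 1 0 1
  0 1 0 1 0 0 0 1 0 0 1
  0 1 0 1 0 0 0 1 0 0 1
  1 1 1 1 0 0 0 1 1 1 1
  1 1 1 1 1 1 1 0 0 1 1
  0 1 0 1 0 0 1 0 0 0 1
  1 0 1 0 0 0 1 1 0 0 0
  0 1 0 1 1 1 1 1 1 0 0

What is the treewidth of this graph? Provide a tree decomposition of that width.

Treewidth 4.
Bags: B1 = {2, 3, 4, 7, 8}  B2 = {1, 2, 3, 7, 8}  B3 = {2, 4, 7, 8, 11}  B4 = {2, 4, 7, 9, 11}  B5 = {1, 3, 7, 8, 10}  B6 = {2, 4, 6, 8, 11}  B7 = {2, 4, 5, 8, 11}
Tree: B1–B2, B1–B3, B3–B4, B2–B5, B3–B6, B3–B7

The largest bag has 5 vertices, giving width 4; this decomposition certifies tw(G) ≤ 4. On the other hand G contains the 5-clique {1, 2, 3, 7, 8}. A clique must lie in a single bag of any decomposition, so no decomposition can have width below 4. Therefore the treewidth is 4.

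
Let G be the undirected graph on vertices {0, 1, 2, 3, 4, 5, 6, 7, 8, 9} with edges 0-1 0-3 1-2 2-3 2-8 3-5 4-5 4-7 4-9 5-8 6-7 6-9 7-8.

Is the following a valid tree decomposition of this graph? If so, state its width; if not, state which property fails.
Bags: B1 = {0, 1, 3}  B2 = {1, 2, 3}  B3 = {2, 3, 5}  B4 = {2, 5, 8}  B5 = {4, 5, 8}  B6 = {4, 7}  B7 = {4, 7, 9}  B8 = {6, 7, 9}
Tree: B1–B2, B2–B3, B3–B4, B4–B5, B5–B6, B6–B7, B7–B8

No — edge (8,7) lies in no bag.

A tree decomposition must satisfy three properties: every vertex lies in some bag; for every edge, both endpoints lie together in some bag; and for every vertex, the bags containing it form a connected subtree. Here edge (8,7) lies in no bag, so the decomposition is invalid.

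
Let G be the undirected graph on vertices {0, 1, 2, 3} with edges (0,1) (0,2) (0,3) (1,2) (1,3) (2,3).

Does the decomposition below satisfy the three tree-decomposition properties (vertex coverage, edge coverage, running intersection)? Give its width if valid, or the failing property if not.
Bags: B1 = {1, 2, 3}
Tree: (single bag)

A tree decomposition must satisfy three properties: every vertex lies in some bag; for every edge, both endpoints lie together in some bag; and for every vertex, the bags containing it form a connected subtree. Here vertex 0 appears in no bag, so the decomposition is invalid.

No — vertex 0 appears in no bag.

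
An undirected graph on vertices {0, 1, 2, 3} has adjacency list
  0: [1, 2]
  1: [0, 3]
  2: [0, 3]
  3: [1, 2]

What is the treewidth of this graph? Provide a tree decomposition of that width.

Every bag has size at most 3, so the width is 3 − 1 = 2 and tw(G) ≤ 2. Since 2–3–1–0–2 is a cycle in G, G is not acyclic. Forests are exactly the graphs of treewidth ≤ 1, so tw(G) ≥ 2. Therefore the treewidth is 2.

Treewidth 2.
One optimal decomposition is:
Bags: B1 = {1, 2, 3}  B2 = {0, 1, 2}
Tree: B1–B2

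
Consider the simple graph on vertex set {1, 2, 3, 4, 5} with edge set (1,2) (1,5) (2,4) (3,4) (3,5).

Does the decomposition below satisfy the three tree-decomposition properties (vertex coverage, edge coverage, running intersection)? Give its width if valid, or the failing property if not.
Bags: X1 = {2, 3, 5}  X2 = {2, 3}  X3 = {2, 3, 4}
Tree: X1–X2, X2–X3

A tree decomposition must satisfy three properties: every vertex lies in some bag; for every edge, both endpoints lie together in some bag; and for every vertex, the bags containing it form a connected subtree. Here vertex 1 appears in no bag, so the decomposition is invalid.

No — vertex 1 appears in no bag.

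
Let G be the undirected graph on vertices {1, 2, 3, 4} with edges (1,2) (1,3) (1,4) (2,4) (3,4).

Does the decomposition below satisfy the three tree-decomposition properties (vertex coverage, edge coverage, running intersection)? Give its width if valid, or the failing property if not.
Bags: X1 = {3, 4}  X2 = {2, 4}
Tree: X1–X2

No — vertex 1 appears in no bag.

A tree decomposition must satisfy three properties: every vertex lies in some bag; for every edge, both endpoints lie together in some bag; and for every vertex, the bags containing it form a connected subtree. Here vertex 1 appears in no bag, so the decomposition is invalid.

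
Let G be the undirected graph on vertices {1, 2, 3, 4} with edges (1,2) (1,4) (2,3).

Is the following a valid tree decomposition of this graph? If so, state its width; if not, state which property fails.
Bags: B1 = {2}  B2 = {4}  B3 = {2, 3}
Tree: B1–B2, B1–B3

No — vertex 1 appears in no bag.

A tree decomposition must satisfy three properties: every vertex lies in some bag; for every edge, both endpoints lie together in some bag; and for every vertex, the bags containing it form a connected subtree. Here vertex 1 appears in no bag, so the decomposition is invalid.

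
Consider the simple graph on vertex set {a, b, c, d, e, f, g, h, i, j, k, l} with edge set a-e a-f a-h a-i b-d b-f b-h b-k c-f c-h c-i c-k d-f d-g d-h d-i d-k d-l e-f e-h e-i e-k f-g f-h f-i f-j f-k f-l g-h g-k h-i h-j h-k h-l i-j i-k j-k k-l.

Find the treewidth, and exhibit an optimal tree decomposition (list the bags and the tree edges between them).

The largest bag has 5 vertices, giving width 4; this decomposition certifies tw(G) ≤ 4. On the other hand G contains the 5-clique {a, e, f, h, i}. A clique must lie in a single bag of any decomposition, so no decomposition can have width below 4. The upper and lower bounds meet at 4, so that is the treewidth.

Treewidth 4.
One such decomposition:
Bags: B1 = {d, f, h, k, l}  B2 = {d, f, h, i, k}  B3 = {d, f, g, h, k}  B4 = {c, f, h, i, k}  B5 = {f, h, i, j, k}  B6 = {e, f, h, i, k}  B7 = {b, d, f, h, k}  B8 = {a, e, f, h, i}
Tree: B1–B2, B2–B3, B2–B4, B4–B5, B4–B6, B1–B7, B6–B8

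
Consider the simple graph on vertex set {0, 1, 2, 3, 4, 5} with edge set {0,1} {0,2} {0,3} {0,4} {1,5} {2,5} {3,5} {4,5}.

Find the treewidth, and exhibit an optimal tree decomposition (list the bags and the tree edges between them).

Each bag holds 3 vertices, so the decomposition has width 2, which upper-bounds the treewidth. Since 3–5–4–0–3 is a cycle in G, G is not acyclic. Forests are exactly the graphs of treewidth ≤ 1, so tw(G) ≥ 2. The upper and lower bounds meet at 2, so that is the treewidth.

Treewidth 2.
One such decomposition:
Bags: B1 = {0, 3, 5}  B2 = {0, 4, 5}  B3 = {0, 2, 5}  B4 = {0, 1, 5}
Tree: B1–B2, B2–B3, B3–B4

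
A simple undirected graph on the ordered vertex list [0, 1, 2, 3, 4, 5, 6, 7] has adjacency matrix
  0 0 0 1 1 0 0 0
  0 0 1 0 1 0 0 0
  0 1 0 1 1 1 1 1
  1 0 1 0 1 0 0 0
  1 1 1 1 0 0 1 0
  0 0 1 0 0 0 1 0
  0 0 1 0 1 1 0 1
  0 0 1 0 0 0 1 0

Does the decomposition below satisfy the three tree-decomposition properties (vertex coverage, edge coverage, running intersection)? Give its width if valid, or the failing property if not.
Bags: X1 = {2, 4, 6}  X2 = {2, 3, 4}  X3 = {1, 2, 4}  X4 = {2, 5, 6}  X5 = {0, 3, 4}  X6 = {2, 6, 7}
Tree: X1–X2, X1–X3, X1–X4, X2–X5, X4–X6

Checking the three conditions: (i) the bags cover all of {0, 1, 2, 3, 4, 5, 6, 7}; (ii) for each edge, some bag contains both endpoints; (iii) the bags containing any fixed vertex form a subtree. All hold, so the decomposition is valid with width 3 − 1 = 2.

Yes; width 2.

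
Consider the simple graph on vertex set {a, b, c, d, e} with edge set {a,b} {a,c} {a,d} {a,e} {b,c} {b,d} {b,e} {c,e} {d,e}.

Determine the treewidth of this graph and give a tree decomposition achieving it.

Treewidth 3.
One optimal decomposition is:
Bags: B1 = {a, b, c, e}  B2 = {a, b, d, e}
Tree: B1–B2

The largest bag has 4 vertices, giving width 3; this decomposition certifies tw(G) ≤ 3. On the other hand G contains the 4-clique {a, b, d, e}. A clique must lie in a single bag of any decomposition, so no decomposition can have width below 3. Combining the bounds, tw(G) = 3.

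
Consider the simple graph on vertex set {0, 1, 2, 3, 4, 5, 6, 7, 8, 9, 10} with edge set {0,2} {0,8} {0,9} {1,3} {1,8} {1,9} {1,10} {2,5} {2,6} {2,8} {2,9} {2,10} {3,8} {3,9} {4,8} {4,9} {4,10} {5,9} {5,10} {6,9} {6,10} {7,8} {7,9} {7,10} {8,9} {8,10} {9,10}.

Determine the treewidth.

3

A width-3 tree decomposition is:
Bags: B1 = {2, 8, 9, 10}  B2 = {0, 2, 8, 9}  B3 = {2, 6, 9, 10}  B4 = {2, 5, 9, 10}  B5 = {7, 8, 9, 10}  B6 = {1, 8, 9, 10}  B7 = {1, 3, 8, 9}  B8 = {4, 8, 9, 10}
Tree: B1–B2, B1–B3, B3–B4, B1–B5, B5–B6, B6–B7, B6–B8
The largest bag has 4 vertices, giving width 3; this decomposition certifies tw(G) ≤ 3. Conversely, {0, 2, 8, 9} is a clique of size 4, and the vertices of any clique must share a bag in every tree decomposition; so some bag has ≥ 4 vertices and tw(G) ≥ 3. Hence tw(G) = 3 exactly.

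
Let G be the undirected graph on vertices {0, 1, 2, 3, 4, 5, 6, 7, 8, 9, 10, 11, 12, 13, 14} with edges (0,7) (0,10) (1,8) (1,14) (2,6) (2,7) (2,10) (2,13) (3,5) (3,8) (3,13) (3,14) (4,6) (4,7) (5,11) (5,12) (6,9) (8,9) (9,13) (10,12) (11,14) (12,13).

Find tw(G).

3

A width-3 tree decomposition is:
Bags: B1 = {0, 4, 7, 10}  B2 = {2, 4, 7, 10}  B3 = {2, 4, 6, 10}  B4 = {2, 6, 10, 12}  B5 = {2, 6, 12, 13}  B6 = {6, 9, 12, 13}  B7 = {5, 9, 12, 13}  B8 = {3, 5, 9, 13}  B9 = {3, 5, 8, 9}  B10 = {3, 5, 8, 11}  B11 = {3, 8, 11, 14}  B12 = {1, 8, 11, 14}
Tree: B1–B2, B2–B3, B3–B4, B4–B5, B5–B6, B6–B7, B7–B8, B8–B9, B9–B10, B10–B11, B11–B12
The largest bag has 4 vertices, giving width 3; this decomposition certifies tw(G) ≤ 3. For the lower bound: the 4 vertex sets {0,4,7}, {10}, {2}, {6,9,12,13} are disjoint, each induces a connected subgraph, and every pair is joined by at least one edge of G. Contracting each set to a single vertex therefore yields K_{4} as a minor, and since treewidth is minor-monotone, tw(G) ≥ tw(K_{4}) = 3. Therefore the treewidth is 3.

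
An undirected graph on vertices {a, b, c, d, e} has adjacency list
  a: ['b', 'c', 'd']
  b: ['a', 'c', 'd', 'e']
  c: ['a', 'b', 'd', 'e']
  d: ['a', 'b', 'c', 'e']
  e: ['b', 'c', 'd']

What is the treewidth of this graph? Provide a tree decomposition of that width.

The largest bag has 4 vertices, giving width 3; this decomposition certifies tw(G) ≤ 3. On the other hand G contains the 4-clique {b, c, d, e}. A clique must lie in a single bag of any decomposition, so no decomposition can have width below 3. Combining the bounds, tw(G) = 3.

Treewidth 3.
One optimal decomposition is:
Bags: B1 = {a, b, c, d}  B2 = {b, c, d, e}
Tree: B1–B2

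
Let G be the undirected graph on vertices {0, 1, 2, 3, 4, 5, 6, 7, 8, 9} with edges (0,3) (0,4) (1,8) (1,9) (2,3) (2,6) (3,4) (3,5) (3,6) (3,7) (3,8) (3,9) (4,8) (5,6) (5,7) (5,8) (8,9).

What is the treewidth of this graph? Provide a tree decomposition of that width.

The largest bag has 3 vertices, giving width 2; this decomposition certifies tw(G) ≤ 2. On the other hand G contains the 3-clique {1, 8, 9}. A clique must lie in a single bag of any decomposition, so no decomposition can have width below 2. Hence tw(G) = 2 exactly.

Treewidth 2.
Bags: B1 = {3, 4, 8}  B2 = {3, 8, 9}  B3 = {3, 5, 8}  B4 = {1, 8, 9}  B5 = {3, 5, 6}  B6 = {0, 3, 4}  B7 = {2, 3, 6}  B8 = {3, 5, 7}
Tree: B1–B2, B1–B3, B2–B4, B3–B5, B1–B6, B5–B7, B5–B8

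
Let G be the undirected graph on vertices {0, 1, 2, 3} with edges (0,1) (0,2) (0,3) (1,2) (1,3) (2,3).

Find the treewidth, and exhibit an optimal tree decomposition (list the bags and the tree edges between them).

Treewidth 3.
One optimal decomposition is:
Bags: B1 = {0, 1, 2, 3}
Tree: (single bag)

With just one bag of size 4, the width is 4 − 1 = 3, so tw(G) ≤ 3. For the lower bound, the 4 vertices {0, 1, 2, 3} are pairwise adjacent, and any tree decomposition puts a clique entirely inside one bag — forcing width ≥ 3. The upper and lower bounds meet at 3, so that is the treewidth.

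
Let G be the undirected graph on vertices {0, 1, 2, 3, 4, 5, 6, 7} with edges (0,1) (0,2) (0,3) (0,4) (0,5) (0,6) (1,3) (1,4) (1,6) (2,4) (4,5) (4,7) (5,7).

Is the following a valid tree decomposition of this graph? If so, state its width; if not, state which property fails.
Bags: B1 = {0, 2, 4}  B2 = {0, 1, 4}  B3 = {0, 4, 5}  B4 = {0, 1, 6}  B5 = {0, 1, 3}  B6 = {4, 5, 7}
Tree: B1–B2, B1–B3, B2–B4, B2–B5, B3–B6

Every vertex of G appears in some bag (union = {0, 1, 2, 3, 4, 5, 6, 7}); every edge is covered by a bag; and for each vertex v the set of bags containing v is connected in the bag tree. The decomposition is therefore valid. The largest bag has 3 vertices, so the width is 2.

Yes; width 2.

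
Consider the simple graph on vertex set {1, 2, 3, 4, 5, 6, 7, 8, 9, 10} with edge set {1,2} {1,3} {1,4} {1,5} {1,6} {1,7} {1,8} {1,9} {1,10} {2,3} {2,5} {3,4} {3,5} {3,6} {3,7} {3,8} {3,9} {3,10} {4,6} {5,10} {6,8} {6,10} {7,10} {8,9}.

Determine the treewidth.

3

A width-3 tree decomposition is:
Bags: B1 = {1, 3, 5, 10}  B2 = {1, 3, 6, 10}  B3 = {1, 3, 6, 8}  B4 = {1, 3, 7, 10}  B5 = {1, 3, 4, 6}  B6 = {1, 3, 8, 9}  B7 = {1, 2, 3, 5}
Tree: B1–B2, B2–B3, B1–B4, B3–B5, B3–B6, B1–B7
Each bag holds 4 vertices, so the decomposition has width 3, which upper-bounds the treewidth. For the lower bound, the 4 vertices {1, 2, 3, 5} are pairwise adjacent, and any tree decomposition puts a clique entirely inside one bag — forcing width ≥ 3. Combining the bounds, tw(G) = 3.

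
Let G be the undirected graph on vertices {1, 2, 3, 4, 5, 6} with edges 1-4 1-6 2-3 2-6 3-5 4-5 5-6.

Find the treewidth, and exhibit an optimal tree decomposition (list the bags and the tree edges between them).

Treewidth 2.
Bags: B1 = {2, 3, 5}  B2 = {2, 5, 6}  B3 = {4, 5, 6}  B4 = {1, 4, 6}
Tree: B1–B2, B2–B3, B3–B4

Each bag holds 3 vertices, so the decomposition has width 2, which upper-bounds the treewidth. The edges 3–2–6–5–3 form a cycle, so G is not a tree and its treewidth is at least 2. Therefore the treewidth is 2.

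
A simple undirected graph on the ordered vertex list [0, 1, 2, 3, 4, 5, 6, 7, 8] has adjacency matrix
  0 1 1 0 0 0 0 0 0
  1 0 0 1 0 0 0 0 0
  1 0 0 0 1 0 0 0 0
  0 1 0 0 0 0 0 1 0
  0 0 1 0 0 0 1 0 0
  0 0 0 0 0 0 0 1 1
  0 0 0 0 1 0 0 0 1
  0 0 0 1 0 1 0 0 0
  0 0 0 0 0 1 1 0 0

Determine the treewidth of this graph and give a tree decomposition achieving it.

The largest bag has 3 vertices, giving width 2; this decomposition certifies tw(G) ≤ 2. For the lower bound, G contains the cycle 8–5–7–3–1–0–2–4–6–8, so G is not a forest; only forests have treewidth ≤ 1, hence tw(G) ≥ 2. Hence tw(G) = 2 exactly.

Treewidth 2.
One optimal decomposition is:
Bags: B1 = {5, 7, 8}  B2 = {3, 7, 8}  B3 = {1, 3, 8}  B4 = {0, 1, 8}  B5 = {0, 2, 8}  B6 = {2, 4, 8}  B7 = {4, 6, 8}
Tree: B1–B2, B2–B3, B3–B4, B4–B5, B5–B6, B6–B7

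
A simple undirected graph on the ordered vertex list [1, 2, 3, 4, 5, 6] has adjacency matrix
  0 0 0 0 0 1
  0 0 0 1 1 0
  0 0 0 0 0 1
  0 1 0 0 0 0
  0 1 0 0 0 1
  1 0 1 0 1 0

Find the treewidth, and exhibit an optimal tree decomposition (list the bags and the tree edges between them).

Treewidth 1.
One such decomposition:
Bags: B1 = {2, 4}  B2 = {2, 5}  B3 = {5, 6}  B4 = {1, 6}  B5 = {3, 6}
Tree: B1–B2, B2–B3, B3–B4, B3–B5

Every bag has size at most 2, so the width is 2 − 1 = 1 and tw(G) ≤ 1. G has an edge, so its treewidth is at least 1. The upper and lower bounds meet at 1, so that is the treewidth.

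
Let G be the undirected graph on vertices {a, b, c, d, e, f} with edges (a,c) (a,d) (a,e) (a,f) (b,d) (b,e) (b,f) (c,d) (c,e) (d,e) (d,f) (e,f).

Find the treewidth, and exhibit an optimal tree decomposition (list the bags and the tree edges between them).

Treewidth 3.
Bags: B1 = {a, d, e, f}  B2 = {a, c, d, e}  B3 = {b, d, e, f}
Tree: B1–B2, B1–B3

The largest bag has 4 vertices, giving width 3; this decomposition certifies tw(G) ≤ 3. Conversely, {a, c, d, e} is a clique of size 4, and the vertices of any clique must share a bag in every tree decomposition; so some bag has ≥ 4 vertices and tw(G) ≥ 3. Combining the bounds, tw(G) = 3.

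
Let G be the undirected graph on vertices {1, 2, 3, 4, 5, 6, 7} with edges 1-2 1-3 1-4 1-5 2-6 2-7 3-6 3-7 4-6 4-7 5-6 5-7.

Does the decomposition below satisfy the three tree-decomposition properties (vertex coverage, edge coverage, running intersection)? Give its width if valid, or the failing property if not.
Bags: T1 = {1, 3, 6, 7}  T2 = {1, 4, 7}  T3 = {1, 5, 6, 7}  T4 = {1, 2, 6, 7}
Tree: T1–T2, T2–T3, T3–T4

No — edge (6,4) lies in no bag.

A tree decomposition must satisfy three properties: every vertex lies in some bag; for every edge, both endpoints lie together in some bag; and for every vertex, the bags containing it form a connected subtree. Here edge (6,4) lies in no bag, so the decomposition is invalid.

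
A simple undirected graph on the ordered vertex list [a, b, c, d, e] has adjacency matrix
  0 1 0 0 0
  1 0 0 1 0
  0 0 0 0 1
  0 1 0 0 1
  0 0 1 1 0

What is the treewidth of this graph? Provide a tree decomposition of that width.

Treewidth 1.
Bags: B1 = {c, e}  B2 = {d, e}  B3 = {b, d}  B4 = {a, b}
Tree: B1–B2, B2–B3, B3–B4

Each bag holds 2 vertices, so the decomposition has width 1, which upper-bounds the treewidth. Any graph with an edge has treewidth ≥ 1, and G has the edge c–e. The upper and lower bounds meet at 1, so that is the treewidth.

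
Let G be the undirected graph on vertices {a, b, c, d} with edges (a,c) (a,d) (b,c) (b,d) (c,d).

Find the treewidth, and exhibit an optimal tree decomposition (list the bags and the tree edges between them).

Each bag holds 3 vertices, so the decomposition has width 2, which upper-bounds the treewidth. Conversely, {a, c, d} is a clique of size 3, and the vertices of any clique must share a bag in every tree decomposition; so some bag has ≥ 3 vertices and tw(G) ≥ 2. Hence tw(G) = 2 exactly.

Treewidth 2.
Bags: B1 = {a, c, d}  B2 = {b, c, d}
Tree: B1–B2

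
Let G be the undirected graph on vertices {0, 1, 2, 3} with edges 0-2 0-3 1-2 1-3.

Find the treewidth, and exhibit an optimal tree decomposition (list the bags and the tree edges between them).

Treewidth 2.
One such decomposition:
Bags: B1 = {0, 1, 3}  B2 = {0, 1, 2}
Tree: B1–B2

Every bag has size at most 3, so the width is 3 − 1 = 2 and tw(G) ≤ 2. Since 1–3–0–2–1 is a cycle in G, G is not acyclic. Forests are exactly the graphs of treewidth ≤ 1, so tw(G) ≥ 2. Hence tw(G) = 2 exactly.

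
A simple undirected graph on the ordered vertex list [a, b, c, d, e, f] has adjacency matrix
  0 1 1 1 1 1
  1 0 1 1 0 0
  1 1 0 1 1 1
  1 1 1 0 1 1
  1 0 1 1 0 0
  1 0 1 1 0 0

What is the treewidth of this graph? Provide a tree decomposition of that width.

Treewidth 3.
Bags: B1 = {a, c, d, f}  B2 = {a, b, c, d}  B3 = {a, c, d, e}
Tree: B1–B2, B2–B3

Each bag holds 4 vertices, so the decomposition has width 3, which upper-bounds the treewidth. For the lower bound, the 4 vertices {a, c, d, e} are pairwise adjacent, and any tree decomposition puts a clique entirely inside one bag — forcing width ≥ 3. Hence tw(G) = 3 exactly.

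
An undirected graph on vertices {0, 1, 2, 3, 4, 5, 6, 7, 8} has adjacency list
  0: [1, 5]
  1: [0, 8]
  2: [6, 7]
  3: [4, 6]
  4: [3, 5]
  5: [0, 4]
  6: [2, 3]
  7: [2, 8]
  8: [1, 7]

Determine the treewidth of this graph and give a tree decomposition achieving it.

Treewidth 2.
Bags: B1 = {2, 3, 6}  B2 = {2, 3, 7}  B3 = {3, 7, 8}  B4 = {1, 3, 8}  B5 = {0, 1, 3}  B6 = {0, 3, 5}  B7 = {3, 4, 5}
Tree: B1–B2, B2–B3, B3–B4, B4–B5, B5–B6, B6–B7

The largest bag has 3 vertices, giving width 2; this decomposition certifies tw(G) ≤ 2. For the lower bound, G contains the cycle 3–6–2–7–8–1–0–5–4–3, so G is not a forest; only forests have treewidth ≤ 1, hence tw(G) ≥ 2. Combining the bounds, tw(G) = 2.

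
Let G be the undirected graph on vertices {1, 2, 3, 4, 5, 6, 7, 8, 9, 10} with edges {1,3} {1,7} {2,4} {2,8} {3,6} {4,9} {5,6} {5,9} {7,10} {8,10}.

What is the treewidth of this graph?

A width-2 tree decomposition is:
Bags: B1 = {5, 6, 9}  B2 = {4, 6, 9}  B3 = {2, 4, 6}  B4 = {2, 6, 8}  B5 = {6, 8, 10}  B6 = {6, 7, 10}  B7 = {1, 6, 7}  B8 = {1, 3, 6}
Tree: B1–B2, B2–B3, B3–B4, B4–B5, B5–B6, B6–B7, B7–B8
Every bag has size at most 3, so the width is 3 − 1 = 2 and tw(G) ≤ 2. The edges 6–5–9–4–2–8–10–7–1–3–6 form a cycle, so G is not a tree and its treewidth is at least 2. Therefore the treewidth is 2.

2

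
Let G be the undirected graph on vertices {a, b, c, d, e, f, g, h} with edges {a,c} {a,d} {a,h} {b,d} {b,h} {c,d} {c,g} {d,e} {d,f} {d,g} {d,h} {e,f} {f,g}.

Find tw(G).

A width-2 tree decomposition is:
Bags: B1 = {a, c, d}  B2 = {a, d, h}  B3 = {b, d, h}  B4 = {c, d, g}  B5 = {d, f, g}  B6 = {d, e, f}
Tree: B1–B2, B2–B3, B1–B4, B4–B5, B5–B6
The largest bag has 3 vertices, giving width 2; this decomposition certifies tw(G) ≤ 2. On the other hand G contains the 3-clique {d, f, g}. A clique must lie in a single bag of any decomposition, so no decomposition can have width below 2. Therefore the treewidth is 2.

2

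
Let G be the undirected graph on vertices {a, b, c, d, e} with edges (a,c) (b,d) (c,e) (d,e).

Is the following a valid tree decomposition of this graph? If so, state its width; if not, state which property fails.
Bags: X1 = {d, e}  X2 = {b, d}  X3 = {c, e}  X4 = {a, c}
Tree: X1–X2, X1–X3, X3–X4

Yes; width 1.

Checking the three conditions: (i) the bags cover all of {a, b, c, d, e}; (ii) for each edge, some bag contains both endpoints; (iii) the bags containing any fixed vertex form a subtree. All hold, so the decomposition is valid with width 2 − 1 = 1.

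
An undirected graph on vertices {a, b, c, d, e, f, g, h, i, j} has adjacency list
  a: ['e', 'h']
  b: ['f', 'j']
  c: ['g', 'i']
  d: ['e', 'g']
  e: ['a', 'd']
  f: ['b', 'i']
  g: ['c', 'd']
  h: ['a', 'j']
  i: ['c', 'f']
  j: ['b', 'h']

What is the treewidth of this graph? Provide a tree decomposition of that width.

Treewidth 2.
One optimal decomposition is:
Bags: B1 = {c, g, i}  B2 = {d, g, i}  B3 = {d, e, i}  B4 = {a, e, i}  B5 = {a, h, i}  B6 = {h, i, j}  B7 = {b, i, j}  B8 = {b, f, i}
Tree: B1–B2, B2–B3, B3–B4, B4–B5, B5–B6, B6–B7, B7–B8

The largest bag has 3 vertices, giving width 2; this decomposition certifies tw(G) ≤ 2. For the lower bound, G contains the cycle i–c–g–d–e–a–h–j–b–f–i, so G is not a forest; only forests have treewidth ≤ 1, hence tw(G) ≥ 2. The upper and lower bounds meet at 2, so that is the treewidth.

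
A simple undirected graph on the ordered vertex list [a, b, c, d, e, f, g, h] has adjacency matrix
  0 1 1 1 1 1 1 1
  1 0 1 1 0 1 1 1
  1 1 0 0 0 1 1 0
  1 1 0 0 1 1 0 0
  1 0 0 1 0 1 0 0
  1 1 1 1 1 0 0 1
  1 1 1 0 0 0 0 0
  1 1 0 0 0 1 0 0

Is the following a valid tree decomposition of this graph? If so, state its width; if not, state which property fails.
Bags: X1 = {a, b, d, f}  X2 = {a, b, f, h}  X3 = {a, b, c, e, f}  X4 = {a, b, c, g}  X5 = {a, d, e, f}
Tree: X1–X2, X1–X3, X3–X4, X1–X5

A tree decomposition must satisfy three properties: every vertex lies in some bag; for every edge, both endpoints lie together in some bag; and for every vertex, the bags containing it form a connected subtree. Here bags containing vertex e are not connected in the tree, so the decomposition is invalid.

No — bags containing vertex e are not connected in the tree.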